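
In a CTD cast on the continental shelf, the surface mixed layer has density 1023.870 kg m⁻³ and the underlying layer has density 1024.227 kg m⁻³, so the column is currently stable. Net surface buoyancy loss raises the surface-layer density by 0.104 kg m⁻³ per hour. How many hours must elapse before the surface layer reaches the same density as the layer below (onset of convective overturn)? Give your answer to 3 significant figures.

Density deficit of the surface layer: 1024.227 − 1023.870 = 0.357 kg m⁻³.
Required change = 0.357 / 0.104 = 3.43 hours.

3.43 hours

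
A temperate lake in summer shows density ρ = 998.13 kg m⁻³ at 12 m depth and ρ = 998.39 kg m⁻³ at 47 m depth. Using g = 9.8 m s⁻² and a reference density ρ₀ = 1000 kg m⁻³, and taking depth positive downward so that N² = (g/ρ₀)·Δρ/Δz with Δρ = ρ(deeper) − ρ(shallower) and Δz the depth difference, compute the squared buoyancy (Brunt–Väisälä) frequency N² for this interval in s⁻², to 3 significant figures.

7.28 × 10⁻⁵ s⁻²

Δρ = 998.39 − 998.13 = 0.26 kg m⁻³ over Δz = 47 − 12 = 35 m.
N² = (9.8/1000) × (0.26/35) = 7.2800 × 10⁻⁵ s⁻² ≈ 7.28 × 10⁻⁵ s⁻².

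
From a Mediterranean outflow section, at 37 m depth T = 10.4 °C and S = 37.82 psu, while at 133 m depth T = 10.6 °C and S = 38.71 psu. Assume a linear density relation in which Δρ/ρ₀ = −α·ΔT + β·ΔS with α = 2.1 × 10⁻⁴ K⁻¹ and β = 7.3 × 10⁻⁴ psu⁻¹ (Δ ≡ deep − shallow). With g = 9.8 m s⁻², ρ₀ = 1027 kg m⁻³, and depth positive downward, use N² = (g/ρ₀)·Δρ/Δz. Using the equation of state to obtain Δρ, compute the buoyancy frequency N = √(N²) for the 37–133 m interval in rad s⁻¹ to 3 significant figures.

7.88 × 10⁻³ rad s⁻¹

ΔT = +0.2 K, ΔS = +0.89 psu (deep − shallow).
Δρ/ρ₀ = −αΔT + βΔS = -4.20 × 10⁻⁵ + 6.497 × 10⁻⁴ = 6.077 × 10⁻⁴, so Δρ ≈ 0.6241 kg m⁻³.
N² = (g/ρ₀)·Δρ/Δz = g·(Δρ/ρ₀)/Δz = 9.8 × 6.077 × 10⁻⁴ / 96 = 6.2036 × 10⁻⁵ s⁻².
N = √(6.2036 × 10⁻⁵) = 7.8763 × 10⁻³ rad s⁻¹ ≈ 7.88 × 10⁻³ rad s⁻¹.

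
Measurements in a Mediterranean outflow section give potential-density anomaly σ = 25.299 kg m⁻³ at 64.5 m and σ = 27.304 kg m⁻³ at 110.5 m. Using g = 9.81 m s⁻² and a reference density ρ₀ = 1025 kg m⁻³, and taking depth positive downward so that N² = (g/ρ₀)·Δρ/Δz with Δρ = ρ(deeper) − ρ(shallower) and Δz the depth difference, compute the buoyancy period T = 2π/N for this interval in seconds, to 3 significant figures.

308 s

Δρ = 1027.304 − 1025.299 = 2.005 kg m⁻³ over Δz = 110.5 − 64.5 = 46 m.
N² = (9.81/1025) × (2.005/46) = 4.1716 × 10⁻⁴ s⁻².
N = √(4.1716 × 10⁻⁴) = 0.020424 rad s⁻¹, so T = 2π/N = 307.64 s ≈ 308 s.
Since Δρ > 0 the layer is stably stratified.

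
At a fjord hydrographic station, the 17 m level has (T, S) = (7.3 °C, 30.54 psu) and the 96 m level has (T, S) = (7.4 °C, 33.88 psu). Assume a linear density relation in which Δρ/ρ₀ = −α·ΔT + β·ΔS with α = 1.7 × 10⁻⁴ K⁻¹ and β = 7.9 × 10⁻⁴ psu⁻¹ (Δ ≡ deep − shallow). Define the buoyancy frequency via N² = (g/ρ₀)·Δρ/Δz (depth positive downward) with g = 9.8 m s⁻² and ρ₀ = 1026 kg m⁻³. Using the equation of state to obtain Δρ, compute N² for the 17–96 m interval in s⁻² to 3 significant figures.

ΔT = +0.1 K, ΔS = +3.34 psu (deep − shallow).
Δρ/ρ₀ = −αΔT + βΔS = -1.70 × 10⁻⁵ + 2.6386 × 10⁻³ = 2.6216 × 10⁻³, so Δρ ≈ 2.690 kg m⁻³.
N² = (g/ρ₀)·Δρ/Δz = g·(Δρ/ρ₀)/Δz = 9.8 × 2.6216 × 10⁻³ / 79 = 3.2521 × 10⁻⁴ s⁻² ≈ 3.25 × 10⁻⁴ s⁻².

3.25 × 10⁻⁴ s⁻²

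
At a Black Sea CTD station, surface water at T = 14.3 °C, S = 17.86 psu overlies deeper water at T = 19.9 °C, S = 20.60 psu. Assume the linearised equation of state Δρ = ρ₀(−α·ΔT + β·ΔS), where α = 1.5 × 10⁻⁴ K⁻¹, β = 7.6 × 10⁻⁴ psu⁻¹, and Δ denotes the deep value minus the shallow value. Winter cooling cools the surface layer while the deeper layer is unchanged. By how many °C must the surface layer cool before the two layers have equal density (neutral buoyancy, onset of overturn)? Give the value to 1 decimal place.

8.3 °C

Neutral buoyancy requires Δρ = 0, i.e. −α(T_deep − T_surf′) + β(S_deep − S_surf) = 0.
T_surf′ = T_deep − (β/α)·ΔS = 19.9 − (7.6 × 10⁻⁴/1.5 × 10⁻⁴)·(+2.74) = 6.017 °C.
Cooling required: 14.3 − (6.017) = 8.283 °C.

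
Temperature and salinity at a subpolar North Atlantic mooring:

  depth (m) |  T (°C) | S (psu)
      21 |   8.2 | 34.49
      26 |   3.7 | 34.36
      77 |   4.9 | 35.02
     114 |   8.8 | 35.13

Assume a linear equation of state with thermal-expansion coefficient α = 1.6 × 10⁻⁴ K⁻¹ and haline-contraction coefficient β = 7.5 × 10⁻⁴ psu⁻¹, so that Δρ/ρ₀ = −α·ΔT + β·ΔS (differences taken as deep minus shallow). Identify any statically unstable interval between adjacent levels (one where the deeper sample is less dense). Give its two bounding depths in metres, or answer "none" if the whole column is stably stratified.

Evaluate Δρ/ρ₀ = −αΔT + βΔS across each adjacent pair:
  21–26 m: −αΔT+βΔS = −(1.6 × 10⁻⁴)(-4.5)+(7.5 × 10⁻⁴)(-0.13) = 6.2 × 10⁻⁴ → stable
  26–77 m: −αΔT+βΔS = −(1.6 × 10⁻⁴)(+1.2)+(7.5 × 10⁻⁴)(+0.66) = 3.0 × 10⁻⁴ → stable
  77–114 m: −αΔT+βΔS = −(1.6 × 10⁻⁴)(+3.9)+(7.5 × 10⁻⁴)(+0.11) = -5.4 × 10⁻⁴ → UNSTABLE
The 77–114 m interval has Δρ < 0: lighter water underlies denser water.

77–114 m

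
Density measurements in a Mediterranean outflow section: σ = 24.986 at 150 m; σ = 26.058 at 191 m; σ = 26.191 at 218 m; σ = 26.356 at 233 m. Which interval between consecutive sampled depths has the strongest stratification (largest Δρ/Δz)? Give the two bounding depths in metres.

Compute the density gradient over each adjacent pair:
  150–191 m: Δρ/Δz = 1.072/41 = 0.026 kg m⁻⁴
  191–218 m: Δρ/Δz = 0.133/27 = 4.9 × 10⁻³ kg m⁻⁴
  218–233 m: Δρ/Δz = 0.165/15 = 0.011 kg m⁻⁴
The largest gradient is in the 150–191 m interval — the pycnocline.

150–191 m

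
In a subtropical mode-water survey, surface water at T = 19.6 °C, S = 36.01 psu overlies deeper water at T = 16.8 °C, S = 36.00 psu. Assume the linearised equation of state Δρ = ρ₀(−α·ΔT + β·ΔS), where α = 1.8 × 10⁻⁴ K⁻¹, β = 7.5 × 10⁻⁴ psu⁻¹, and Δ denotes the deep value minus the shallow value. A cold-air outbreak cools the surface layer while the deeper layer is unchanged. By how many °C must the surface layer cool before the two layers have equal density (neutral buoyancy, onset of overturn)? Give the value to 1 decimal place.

Neutral buoyancy requires Δρ = 0, i.e. −α(T_deep − T_surf′) + β(S_deep − S_surf) = 0.
T_surf′ = T_deep − (β/α)·ΔS = 16.8 − (7.5 × 10⁻⁴/1.8 × 10⁻⁴)·(-0.01) = 16.842 °C.
Cooling required: 19.6 − (16.842) = 2.758 °C.

2.8 °C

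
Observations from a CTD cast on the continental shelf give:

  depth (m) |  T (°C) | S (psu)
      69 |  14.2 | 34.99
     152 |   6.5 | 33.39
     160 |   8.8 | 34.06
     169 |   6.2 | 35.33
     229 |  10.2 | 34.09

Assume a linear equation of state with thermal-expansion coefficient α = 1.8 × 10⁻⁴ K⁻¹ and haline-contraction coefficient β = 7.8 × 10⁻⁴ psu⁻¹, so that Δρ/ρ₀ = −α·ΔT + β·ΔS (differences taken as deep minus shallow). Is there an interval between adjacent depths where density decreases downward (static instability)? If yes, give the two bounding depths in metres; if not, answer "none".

169–229 m

Evaluate Δρ/ρ₀ = −αΔT + βΔS across each adjacent pair:
  69–152 m: −αΔT+βΔS = −(1.8 × 10⁻⁴)(-7.7)+(7.8 × 10⁻⁴)(-1.60) = 1.4 × 10⁻⁴ → stable
  152–160 m: −αΔT+βΔS = −(1.8 × 10⁻⁴)(+2.3)+(7.8 × 10⁻⁴)(+0.67) = 1.1 × 10⁻⁴ → stable
  160–169 m: −αΔT+βΔS = −(1.8 × 10⁻⁴)(-2.6)+(7.8 × 10⁻⁴)(+1.27) = 1.5 × 10⁻³ → stable
  169–229 m: −αΔT+βΔS = −(1.8 × 10⁻⁴)(+4.0)+(7.8 × 10⁻⁴)(-1.24) = -1.7 × 10⁻³ → UNSTABLE
The 169–229 m interval has Δρ < 0: lighter water underlies denser water.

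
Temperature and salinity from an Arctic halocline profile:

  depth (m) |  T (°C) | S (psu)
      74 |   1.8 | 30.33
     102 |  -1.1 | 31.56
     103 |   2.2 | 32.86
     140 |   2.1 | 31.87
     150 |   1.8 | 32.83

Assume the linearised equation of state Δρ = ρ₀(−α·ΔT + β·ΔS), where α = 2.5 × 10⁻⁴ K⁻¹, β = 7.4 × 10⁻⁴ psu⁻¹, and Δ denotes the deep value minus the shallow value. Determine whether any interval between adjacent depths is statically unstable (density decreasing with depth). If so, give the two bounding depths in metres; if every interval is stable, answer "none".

Evaluate Δρ/ρ₀ = −αΔT + βΔS across each adjacent pair:
  74–102 m: −αΔT+βΔS = −(2.5 × 10⁻⁴)(-2.9)+(7.4 × 10⁻⁴)(+1.23) = 1.6 × 10⁻³ → stable
  102–103 m: −αΔT+βΔS = −(2.5 × 10⁻⁴)(+3.3)+(7.4 × 10⁻⁴)(+1.30) = 1.4 × 10⁻⁴ → stable
  103–140 m: −αΔT+βΔS = −(2.5 × 10⁻⁴)(-0.1)+(7.4 × 10⁻⁴)(-0.99) = -7.1 × 10⁻⁴ → UNSTABLE
  140–150 m: −αΔT+βΔS = −(2.5 × 10⁻⁴)(-0.3)+(7.4 × 10⁻⁴)(+0.96) = 7.9 × 10⁻⁴ → stable
The 103–140 m interval has Δρ < 0: lighter water underlies denser water.

103–140 m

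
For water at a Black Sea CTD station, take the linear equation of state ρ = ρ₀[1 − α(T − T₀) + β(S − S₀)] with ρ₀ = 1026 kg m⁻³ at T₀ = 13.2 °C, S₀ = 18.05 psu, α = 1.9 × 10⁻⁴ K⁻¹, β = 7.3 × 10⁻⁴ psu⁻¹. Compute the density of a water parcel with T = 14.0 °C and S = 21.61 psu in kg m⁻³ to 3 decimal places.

1028.510 kg m⁻³

T − T₀ = +0.8 K, S − S₀ = +3.56 psu.
Bracket = 1 − α·(+0.8) + β·(+3.56) = 1 + (2.4468 × 10⁻³) = 1.0024468.
ρ = 1026 × 1.0024468 = 1028.510 kg m⁻³.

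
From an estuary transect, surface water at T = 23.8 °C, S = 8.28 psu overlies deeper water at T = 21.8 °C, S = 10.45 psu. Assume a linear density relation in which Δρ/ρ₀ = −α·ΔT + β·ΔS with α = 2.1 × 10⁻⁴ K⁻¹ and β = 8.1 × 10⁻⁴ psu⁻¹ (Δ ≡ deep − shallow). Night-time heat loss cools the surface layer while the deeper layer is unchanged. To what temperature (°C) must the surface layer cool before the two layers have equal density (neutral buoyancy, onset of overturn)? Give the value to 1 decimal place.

13.4 °C

Neutral buoyancy requires Δρ = 0, i.e. −α(T_deep − T_surf′) + β(S_deep − S_surf) = 0.
T_surf′ = T_deep − (β/α)·ΔS = 21.8 − (8.1 × 10⁻⁴/2.1 × 10⁻⁴)·(+2.17) = 13.430 °C.
Cooling required: 23.8 − (13.430) = 10.370 °C.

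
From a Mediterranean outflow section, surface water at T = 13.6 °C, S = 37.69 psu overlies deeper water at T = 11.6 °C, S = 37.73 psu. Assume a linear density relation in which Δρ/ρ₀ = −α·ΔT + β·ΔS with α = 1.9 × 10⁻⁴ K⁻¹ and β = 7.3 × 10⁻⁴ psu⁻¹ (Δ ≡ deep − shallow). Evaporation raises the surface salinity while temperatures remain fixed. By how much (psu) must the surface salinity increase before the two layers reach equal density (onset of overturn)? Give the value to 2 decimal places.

0.56 psu

Neutral buoyancy requires −α(T_deep − T_surf) + β(S_deep − S_surf′) = 0.
S_surf′ = S_deep − (α/β)·ΔT = 37.73 − (1.9 × 10⁻⁴/7.3 × 10⁻⁴)·(-2.0) = 38.2505 psu.
Increase required: 38.2505 − 37.69 = 0.5605 psu.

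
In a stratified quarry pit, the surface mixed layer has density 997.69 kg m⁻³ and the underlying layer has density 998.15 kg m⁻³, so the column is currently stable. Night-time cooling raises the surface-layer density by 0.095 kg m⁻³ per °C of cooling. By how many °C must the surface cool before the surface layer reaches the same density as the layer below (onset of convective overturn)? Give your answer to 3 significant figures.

Density deficit of the surface layer: 998.15 − 997.69 = 0.46 kg m⁻³.
Required change = 0.46 / 0.095 = 4.84 °C.

4.84 °C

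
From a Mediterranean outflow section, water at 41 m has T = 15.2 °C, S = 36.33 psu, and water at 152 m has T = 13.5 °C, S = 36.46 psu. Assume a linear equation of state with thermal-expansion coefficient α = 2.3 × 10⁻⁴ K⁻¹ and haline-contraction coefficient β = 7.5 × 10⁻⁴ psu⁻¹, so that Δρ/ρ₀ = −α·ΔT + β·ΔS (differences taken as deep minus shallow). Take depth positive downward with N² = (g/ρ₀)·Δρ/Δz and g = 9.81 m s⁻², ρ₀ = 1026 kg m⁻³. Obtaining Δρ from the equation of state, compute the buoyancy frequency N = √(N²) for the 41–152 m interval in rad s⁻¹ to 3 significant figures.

6.57 × 10⁻³ rad s⁻¹

ΔT = -1.7 K, ΔS = +0.13 psu (deep − shallow).
Δρ/ρ₀ = −αΔT + βΔS = 3.91 × 10⁻⁴ + 9.75 × 10⁻⁵ = 4.885 × 10⁻⁴, so Δρ ≈ 0.5012 kg m⁻³.
N² = (g/ρ₀)·Δρ/Δz = g·(Δρ/ρ₀)/Δz = 9.81 × 4.885 × 10⁻⁴ / 111 = 4.3173 × 10⁻⁵ s⁻².
N = √(4.3173 × 10⁻⁵) = 6.5706 × 10⁻³ rad s⁻¹ ≈ 6.57 × 10⁻³ rad s⁻¹.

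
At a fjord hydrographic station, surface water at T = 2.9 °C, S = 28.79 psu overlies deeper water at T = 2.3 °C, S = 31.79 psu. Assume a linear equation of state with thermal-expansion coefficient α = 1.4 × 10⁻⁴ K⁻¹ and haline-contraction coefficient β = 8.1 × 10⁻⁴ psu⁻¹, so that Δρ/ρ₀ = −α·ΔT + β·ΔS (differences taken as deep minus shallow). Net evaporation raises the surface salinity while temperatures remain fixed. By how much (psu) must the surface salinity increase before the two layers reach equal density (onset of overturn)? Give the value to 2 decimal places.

3.10 psu

Neutral buoyancy requires −α(T_deep − T_surf) + β(S_deep − S_surf′) = 0.
S_surf′ = S_deep − (α/β)·ΔT = 31.79 − (1.4 × 10⁻⁴/8.1 × 10⁻⁴)·(-0.6) = 31.8937 psu.
Increase required: 31.8937 − 28.79 = 3.1037 psu.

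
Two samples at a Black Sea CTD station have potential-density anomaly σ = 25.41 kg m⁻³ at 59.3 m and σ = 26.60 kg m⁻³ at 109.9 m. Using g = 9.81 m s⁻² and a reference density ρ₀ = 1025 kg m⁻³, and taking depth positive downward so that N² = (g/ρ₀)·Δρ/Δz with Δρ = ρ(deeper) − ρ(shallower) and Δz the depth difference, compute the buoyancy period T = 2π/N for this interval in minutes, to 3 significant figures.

Δρ = 1026.60 − 1025.41 = 1.19 kg m⁻³ over Δz = 109.9 − 59.3 = 50.6 m.
N² = (9.81/1025) × (1.19/50.6) = 2.2508 × 10⁻⁴ s⁻².
N = √(2.2508 × 10⁻⁴) = 0.015003 rad s⁻¹, so T = 2π/N = 418.80 s = 6.9800 min ≈ 6.98 min.

6.98 min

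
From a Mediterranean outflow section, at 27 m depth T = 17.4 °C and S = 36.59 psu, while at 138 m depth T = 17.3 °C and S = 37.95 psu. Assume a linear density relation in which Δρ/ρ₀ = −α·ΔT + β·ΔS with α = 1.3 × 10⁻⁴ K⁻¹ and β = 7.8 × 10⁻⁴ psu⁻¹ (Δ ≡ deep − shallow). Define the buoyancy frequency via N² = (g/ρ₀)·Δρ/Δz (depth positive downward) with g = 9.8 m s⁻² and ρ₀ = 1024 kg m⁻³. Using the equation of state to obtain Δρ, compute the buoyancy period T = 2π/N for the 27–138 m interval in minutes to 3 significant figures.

ΔT = -0.1 K, ΔS = +1.36 psu (deep − shallow).
Δρ/ρ₀ = −αΔT + βΔS = 1.30 × 10⁻⁵ + 1.0608 × 10⁻³ = 1.0738 × 10⁻³, so Δρ ≈ 1.100 kg m⁻³.
N² = (g/ρ₀)·Δρ/Δz = g·(Δρ/ρ₀)/Δz = 9.8 × 1.0738 × 10⁻³ / 111 = 9.4804 × 10⁻⁵ s⁻².
N = √(9.4804 × 10⁻⁵) = 9.7367 × 10⁻³ rad s⁻¹ → T = 2π/N = 645.31 s = 10.755 min ≈ 10.8 min.

10.8 min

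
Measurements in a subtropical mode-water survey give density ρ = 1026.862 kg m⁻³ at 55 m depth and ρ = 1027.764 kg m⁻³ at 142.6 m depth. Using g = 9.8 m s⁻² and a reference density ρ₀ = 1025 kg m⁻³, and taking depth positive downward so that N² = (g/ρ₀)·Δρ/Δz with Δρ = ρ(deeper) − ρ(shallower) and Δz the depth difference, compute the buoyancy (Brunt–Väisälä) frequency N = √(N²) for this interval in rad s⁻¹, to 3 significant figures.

Δρ = 1027.764 − 1026.862 = 0.902 kg m⁻³ over Δz = 142.6 − 55 = 87.6 m.
N² = (9.8/1025) × (0.902/87.6) = 9.8447 × 10⁻⁵ s⁻².
N = √(9.8447 × 10⁻⁵) = 9.9220 × 10⁻³ rad s⁻¹ ≈ 9.92 × 10⁻³ rad s⁻¹.
N² > 0, so the interval is statically stable.

9.92 × 10⁻³ rad s⁻¹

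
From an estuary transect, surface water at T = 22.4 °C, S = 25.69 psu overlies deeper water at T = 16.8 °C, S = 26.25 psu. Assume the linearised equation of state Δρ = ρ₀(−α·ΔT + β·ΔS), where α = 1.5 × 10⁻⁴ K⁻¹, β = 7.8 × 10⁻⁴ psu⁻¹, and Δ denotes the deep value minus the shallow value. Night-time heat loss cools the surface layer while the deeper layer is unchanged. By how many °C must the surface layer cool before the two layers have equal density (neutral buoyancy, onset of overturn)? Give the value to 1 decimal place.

8.5 °C

Neutral buoyancy requires Δρ = 0, i.e. −α(T_deep − T_surf′) + β(S_deep − S_surf) = 0.
T_surf′ = T_deep − (β/α)·ΔS = 16.8 − (7.8 × 10⁻⁴/1.5 × 10⁻⁴)·(+0.56) = 13.888 °C.
Cooling required: 22.4 − (13.888) = 8.512 °C.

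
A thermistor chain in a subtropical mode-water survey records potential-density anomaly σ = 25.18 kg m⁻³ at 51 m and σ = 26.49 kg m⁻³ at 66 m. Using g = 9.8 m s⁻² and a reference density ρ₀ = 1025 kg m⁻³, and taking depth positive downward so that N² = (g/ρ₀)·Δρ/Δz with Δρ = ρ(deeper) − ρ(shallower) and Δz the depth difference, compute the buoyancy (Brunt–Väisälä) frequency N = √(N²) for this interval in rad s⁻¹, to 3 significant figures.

0.0289 rad s⁻¹

Δρ = 1026.49 − 1025.18 = 1.31 kg m⁻³ over Δz = 66 − 51 = 15 m.
N² = (9.8/1025) × (1.31/15) = 8.3499 × 10⁻⁴ s⁻².
N = √(8.3499 × 10⁻⁴) = 0.028896 rad s⁻¹ ≈ 0.0289 rad s⁻¹.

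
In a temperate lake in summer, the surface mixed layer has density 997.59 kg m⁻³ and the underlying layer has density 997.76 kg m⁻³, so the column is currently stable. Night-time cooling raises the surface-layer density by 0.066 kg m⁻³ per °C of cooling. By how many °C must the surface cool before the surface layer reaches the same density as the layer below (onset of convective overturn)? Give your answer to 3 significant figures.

2.58 °C

Density deficit of the surface layer: 997.76 − 997.59 = 0.17 kg m⁻³.
Required change = 0.17 / 0.066 = 2.58 °C.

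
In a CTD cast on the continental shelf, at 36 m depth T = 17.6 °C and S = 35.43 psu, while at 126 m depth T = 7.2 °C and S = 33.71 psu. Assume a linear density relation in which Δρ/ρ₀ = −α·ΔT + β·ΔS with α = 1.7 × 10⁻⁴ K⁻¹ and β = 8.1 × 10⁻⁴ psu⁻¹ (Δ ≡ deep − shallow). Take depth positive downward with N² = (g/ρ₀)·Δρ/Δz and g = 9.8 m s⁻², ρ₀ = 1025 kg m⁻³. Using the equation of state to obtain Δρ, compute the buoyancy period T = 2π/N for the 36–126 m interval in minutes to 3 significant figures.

ΔT = -10.4 K, ΔS = -1.72 psu (deep − shallow).
Δρ/ρ₀ = −αΔT + βΔS = 1.768 × 10⁻³ − 1.3932 × 10⁻³ = 3.748 × 10⁻⁴, so Δρ ≈ 0.3842 kg m⁻³.
N² = (g/ρ₀)·Δρ/Δz = g·(Δρ/ρ₀)/Δz = 9.8 × 3.748 × 10⁻⁴ / 90 = 4.0812 × 10⁻⁵ s⁻².
N = √(4.0812 × 10⁻⁵) = 6.3884 × 10⁻³ rad s⁻¹ → T = 2π/N = 983.53 s = 16.392 min ≈ 16.4 min.

16.4 min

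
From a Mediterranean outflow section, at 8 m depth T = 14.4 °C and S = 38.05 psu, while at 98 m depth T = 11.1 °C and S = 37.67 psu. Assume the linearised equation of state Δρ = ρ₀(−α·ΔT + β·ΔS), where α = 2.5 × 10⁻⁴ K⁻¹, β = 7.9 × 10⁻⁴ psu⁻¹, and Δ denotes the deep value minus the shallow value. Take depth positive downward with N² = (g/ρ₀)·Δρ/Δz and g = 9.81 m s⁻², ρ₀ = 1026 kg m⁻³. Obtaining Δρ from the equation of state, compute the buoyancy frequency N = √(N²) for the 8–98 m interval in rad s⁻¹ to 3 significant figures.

7.56 × 10⁻³ rad s⁻¹

ΔT = -3.3 K, ΔS = -0.38 psu (deep − shallow).
Δρ/ρ₀ = −αΔT + βΔS = 8.25 × 10⁻⁴ − 3.002 × 10⁻⁴ = 5.248 × 10⁻⁴, so Δρ ≈ 0.5384 kg m⁻³.
N² = (g/ρ₀)·Δρ/Δz = g·(Δρ/ρ₀)/Δz = 9.81 × 5.248 × 10⁻⁴ / 90 = 5.7203 × 10⁻⁵ s⁻².
N = √(5.7203 × 10⁻⁵) = 7.5633 × 10⁻³ rad s⁻¹ ≈ 7.56 × 10⁻³ rad s⁻¹.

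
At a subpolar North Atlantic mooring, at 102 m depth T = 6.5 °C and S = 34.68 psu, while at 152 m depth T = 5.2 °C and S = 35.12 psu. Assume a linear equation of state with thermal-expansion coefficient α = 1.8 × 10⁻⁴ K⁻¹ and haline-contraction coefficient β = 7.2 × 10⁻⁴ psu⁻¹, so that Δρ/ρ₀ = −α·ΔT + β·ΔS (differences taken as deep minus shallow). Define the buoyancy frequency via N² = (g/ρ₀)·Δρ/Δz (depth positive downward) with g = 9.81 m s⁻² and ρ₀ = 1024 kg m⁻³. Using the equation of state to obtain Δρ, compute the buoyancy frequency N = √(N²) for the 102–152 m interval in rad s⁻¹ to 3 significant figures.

ΔT = -1.3 K, ΔS = +0.44 psu (deep − shallow).
Δρ/ρ₀ = −αΔT + βΔS = 2.34 × 10⁻⁴ + 3.168 × 10⁻⁴ = 5.508 × 10⁻⁴, so Δρ ≈ 0.5640 kg m⁻³.
N² = (g/ρ₀)·Δρ/Δz = g·(Δρ/ρ₀)/Δz = 9.81 × 5.508 × 10⁻⁴ / 50 = 1.0807 × 10⁻⁴ s⁻².
N = √(1.0807 × 10⁻⁴) = 0.010396 rad s⁻¹ ≈ 0.0104 rad s⁻¹.

0.0104 rad s⁻¹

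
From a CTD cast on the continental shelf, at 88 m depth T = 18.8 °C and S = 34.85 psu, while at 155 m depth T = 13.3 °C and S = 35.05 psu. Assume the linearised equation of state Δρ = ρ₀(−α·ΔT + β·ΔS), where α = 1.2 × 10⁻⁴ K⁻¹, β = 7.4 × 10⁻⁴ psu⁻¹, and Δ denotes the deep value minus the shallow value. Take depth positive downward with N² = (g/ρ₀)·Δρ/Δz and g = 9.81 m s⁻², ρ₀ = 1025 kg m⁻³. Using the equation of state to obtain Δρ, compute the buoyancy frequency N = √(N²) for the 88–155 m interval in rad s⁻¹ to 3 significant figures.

ΔT = -5.5 K, ΔS = +0.20 psu (deep − shallow).
Δρ/ρ₀ = −αΔT + βΔS = 6.60 × 10⁻⁴ + 1.48 × 10⁻⁴ = 8.08 × 10⁻⁴, so Δρ ≈ 0.8282 kg m⁻³.
N² = (g/ρ₀)·Δρ/Δz = g·(Δρ/ρ₀)/Δz = 9.81 × 8.08 × 10⁻⁴ / 67 = 1.1831 × 10⁻⁴ s⁻².
N = √(1.1831 × 10⁻⁴) = 0.010877 rad s⁻¹ ≈ 0.0109 rad s⁻¹.

0.0109 rad s⁻¹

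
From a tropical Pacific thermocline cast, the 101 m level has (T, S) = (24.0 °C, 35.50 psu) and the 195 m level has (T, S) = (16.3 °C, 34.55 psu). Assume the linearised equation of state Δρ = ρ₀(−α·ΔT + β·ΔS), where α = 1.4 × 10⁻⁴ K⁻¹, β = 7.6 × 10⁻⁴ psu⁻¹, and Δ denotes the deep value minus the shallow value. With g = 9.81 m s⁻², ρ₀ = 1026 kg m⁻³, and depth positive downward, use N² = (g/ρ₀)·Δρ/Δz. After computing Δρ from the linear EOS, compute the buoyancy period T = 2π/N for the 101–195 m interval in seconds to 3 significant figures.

1.03 × 10³ s

ΔT = -7.7 K, ΔS = -0.95 psu (deep − shallow).
Δρ/ρ₀ = −αΔT + βΔS = 1.078 × 10⁻³ − 7.22 × 10⁻⁴ = 3.56 × 10⁻⁴, so Δρ ≈ 0.3653 kg m⁻³.
N² = (g/ρ₀)·Δρ/Δz = g·(Δρ/ρ₀)/Δz = 9.81 × 3.56 × 10⁻⁴ / 94 = 3.7153 × 10⁻⁵ s⁻².
N = √(3.7153 × 10⁻⁵) = 6.0953 × 10⁻³ rad s⁻¹ → T = 2π/N = 1.0308 × 10³ s ≈ 1.03 × 10³ s.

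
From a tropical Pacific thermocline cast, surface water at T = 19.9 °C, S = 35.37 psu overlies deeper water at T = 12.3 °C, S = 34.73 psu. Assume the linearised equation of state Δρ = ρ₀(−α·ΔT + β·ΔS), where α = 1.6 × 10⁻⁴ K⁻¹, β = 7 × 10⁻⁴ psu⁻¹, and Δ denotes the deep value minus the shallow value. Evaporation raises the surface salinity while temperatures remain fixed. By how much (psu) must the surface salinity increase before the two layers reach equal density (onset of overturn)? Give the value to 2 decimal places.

1.10 psu

Neutral buoyancy requires −α(T_deep − T_surf) + β(S_deep − S_surf′) = 0.
S_surf′ = S_deep − (α/β)·ΔT = 34.73 − (1.6 × 10⁻⁴/7 × 10⁻⁴)·(-7.6) = 36.4671 psu.
Increase required: 36.4671 − 35.37 = 1.0971 psu.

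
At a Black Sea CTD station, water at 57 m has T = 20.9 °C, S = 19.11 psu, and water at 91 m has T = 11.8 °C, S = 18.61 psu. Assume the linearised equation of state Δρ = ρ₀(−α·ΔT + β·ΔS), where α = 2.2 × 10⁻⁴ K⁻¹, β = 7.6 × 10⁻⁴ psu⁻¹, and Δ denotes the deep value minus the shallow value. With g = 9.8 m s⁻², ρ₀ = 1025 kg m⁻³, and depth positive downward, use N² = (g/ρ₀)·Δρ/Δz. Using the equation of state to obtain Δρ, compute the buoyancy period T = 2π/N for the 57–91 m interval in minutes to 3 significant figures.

4.84 min

ΔT = -9.1 K, ΔS = -0.50 psu (deep − shallow).
Δρ/ρ₀ = −αΔT + βΔS = 2.002 × 10⁻³ − 3.80 × 10⁻⁴ = 1.622 × 10⁻³, so Δρ ≈ 1.663 kg m⁻³.
N² = (g/ρ₀)·Δρ/Δz = g·(Δρ/ρ₀)/Δz = 9.8 × 1.622 × 10⁻³ / 34 = 4.6752 × 10⁻⁴ s⁻².
N = √(4.6752 × 10⁻⁴) = 0.021622 rad s⁻¹ → T = 2π/N = 290.59 s = 4.8432 min ≈ 4.84 min.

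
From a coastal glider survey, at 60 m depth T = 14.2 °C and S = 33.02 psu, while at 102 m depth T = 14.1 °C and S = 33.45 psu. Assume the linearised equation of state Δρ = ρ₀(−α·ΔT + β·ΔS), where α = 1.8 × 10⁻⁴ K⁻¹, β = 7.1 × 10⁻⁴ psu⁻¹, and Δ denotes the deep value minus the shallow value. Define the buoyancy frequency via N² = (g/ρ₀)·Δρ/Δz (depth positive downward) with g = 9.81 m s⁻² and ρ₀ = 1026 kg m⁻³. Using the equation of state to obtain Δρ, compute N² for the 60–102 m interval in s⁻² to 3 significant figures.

ΔT = -0.1 K, ΔS = +0.43 psu (deep − shallow).
Δρ/ρ₀ = −αΔT + βΔS = 1.80 × 10⁻⁵ + 3.053 × 10⁻⁴ = 3.233 × 10⁻⁴, so Δρ ≈ 0.3317 kg m⁻³.
N² = (g/ρ₀)·Δρ/Δz = g·(Δρ/ρ₀)/Δz = 9.81 × 3.233 × 10⁻⁴ / 42 = 7.5514 × 10⁻⁵ s⁻² ≈ 7.55 × 10⁻⁵ s⁻².

7.55 × 10⁻⁵ s⁻²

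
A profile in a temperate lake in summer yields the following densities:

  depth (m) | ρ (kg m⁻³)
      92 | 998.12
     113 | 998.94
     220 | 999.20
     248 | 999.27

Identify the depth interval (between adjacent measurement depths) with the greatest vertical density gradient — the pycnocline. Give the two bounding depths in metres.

Compute the density gradient over each adjacent pair:
  92–113 m: Δρ/Δz = 0.82/21 = 0.039 kg m⁻⁴
  113–220 m: Δρ/Δz = 0.26/107 = 2.4 × 10⁻³ kg m⁻⁴
  220–248 m: Δρ/Δz = 0.07/28 = 2.5 × 10⁻³ kg m⁻⁴
The largest gradient is in the 92–113 m interval — the pycnocline.

92–113 m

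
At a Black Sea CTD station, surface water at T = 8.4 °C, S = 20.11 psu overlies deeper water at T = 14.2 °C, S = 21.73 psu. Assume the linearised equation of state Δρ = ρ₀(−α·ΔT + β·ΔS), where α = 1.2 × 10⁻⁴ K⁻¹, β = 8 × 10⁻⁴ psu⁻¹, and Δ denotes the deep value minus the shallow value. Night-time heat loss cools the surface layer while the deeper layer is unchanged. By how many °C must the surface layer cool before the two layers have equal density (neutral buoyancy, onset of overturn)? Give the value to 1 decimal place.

Neutral buoyancy requires Δρ = 0, i.e. −α(T_deep − T_surf′) + β(S_deep − S_surf) = 0.
T_surf′ = T_deep − (β/α)·ΔS = 14.2 − (8 × 10⁻⁴/1.2 × 10⁻⁴)·(+1.62) = 3.400 °C.
Cooling required: 8.4 − (3.400) = 5.000 °C.

5.0 °C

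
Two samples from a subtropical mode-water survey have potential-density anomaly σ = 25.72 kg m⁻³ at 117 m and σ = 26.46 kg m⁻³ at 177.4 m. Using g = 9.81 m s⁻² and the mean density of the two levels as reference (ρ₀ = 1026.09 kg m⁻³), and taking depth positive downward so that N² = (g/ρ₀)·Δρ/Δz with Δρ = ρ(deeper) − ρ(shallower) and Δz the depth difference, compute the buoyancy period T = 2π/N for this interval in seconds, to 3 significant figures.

Δρ = 1026.46 − 1025.72 = 0.74 kg m⁻³ over Δz = 177.4 − 117 = 60.4 m.
N² = (9.81/1026.09) × (0.74/60.4) = 1.1713 × 10⁻⁴ s⁻².
N = √(1.1713 × 10⁻⁴) = 0.010823 rad s⁻¹, so T = 2π/N = 580.54 s ≈ 581 s.

581 s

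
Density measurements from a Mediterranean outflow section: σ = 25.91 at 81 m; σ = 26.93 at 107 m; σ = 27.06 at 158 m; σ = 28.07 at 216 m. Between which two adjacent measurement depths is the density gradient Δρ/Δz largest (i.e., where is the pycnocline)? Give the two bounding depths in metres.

81–107 m

Compute the density gradient over each adjacent pair:
  81–107 m: Δρ/Δz = 1.02/26 = 0.039 kg m⁻⁴
  107–158 m: Δρ/Δz = 0.13/51 = 2.5 × 10⁻³ kg m⁻⁴
  158–216 m: Δρ/Δz = 1.01/58 = 0.017 kg m⁻⁴
The largest gradient is in the 81–107 m interval — the pycnocline.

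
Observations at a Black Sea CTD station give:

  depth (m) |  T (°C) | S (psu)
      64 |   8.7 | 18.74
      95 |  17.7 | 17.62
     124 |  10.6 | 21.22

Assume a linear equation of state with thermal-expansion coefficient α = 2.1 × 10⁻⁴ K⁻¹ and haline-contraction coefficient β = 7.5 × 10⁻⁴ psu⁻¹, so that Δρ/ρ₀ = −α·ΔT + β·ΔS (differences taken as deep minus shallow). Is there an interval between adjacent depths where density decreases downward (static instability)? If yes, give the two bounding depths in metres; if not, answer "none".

Evaluate Δρ/ρ₀ = −αΔT + βΔS across each adjacent pair:
  64–95 m: −αΔT+βΔS = −(2.1 × 10⁻⁴)(+9.0)+(7.5 × 10⁻⁴)(-1.12) = -2.7 × 10⁻³ → UNSTABLE
  95–124 m: −αΔT+βΔS = −(2.1 × 10⁻⁴)(-7.1)+(7.5 × 10⁻⁴)(+3.60) = 4.2 × 10⁻³ → stable
The 64–95 m interval has Δρ < 0: lighter water underlies denser water.

64–95 m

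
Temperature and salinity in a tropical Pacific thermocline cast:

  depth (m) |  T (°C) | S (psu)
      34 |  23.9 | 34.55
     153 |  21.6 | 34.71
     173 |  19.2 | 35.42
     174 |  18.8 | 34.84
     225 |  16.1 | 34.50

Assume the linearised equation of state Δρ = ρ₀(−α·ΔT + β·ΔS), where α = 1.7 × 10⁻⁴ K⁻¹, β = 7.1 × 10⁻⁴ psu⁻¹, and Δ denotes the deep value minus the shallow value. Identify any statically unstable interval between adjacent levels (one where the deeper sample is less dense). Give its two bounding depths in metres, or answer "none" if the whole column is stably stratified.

173–174 m

Evaluate Δρ/ρ₀ = −αΔT + βΔS across each adjacent pair:
  34–153 m: −αΔT+βΔS = −(1.7 × 10⁻⁴)(-2.3)+(7.1 × 10⁻⁴)(+0.16) = 5.0 × 10⁻⁴ → stable
  153–173 m: −αΔT+βΔS = −(1.7 × 10⁻⁴)(-2.4)+(7.1 × 10⁻⁴)(+0.71) = 9.1 × 10⁻⁴ → stable
  173–174 m: −αΔT+βΔS = −(1.7 × 10⁻⁴)(-0.4)+(7.1 × 10⁻⁴)(-0.58) = -3.4 × 10⁻⁴ → UNSTABLE
  174–225 m: −αΔT+βΔS = −(1.7 × 10⁻⁴)(-2.7)+(7.1 × 10⁻⁴)(-0.34) = 2.2 × 10⁻⁴ → stable
The 173–174 m interval has Δρ < 0: lighter water underlies denser water.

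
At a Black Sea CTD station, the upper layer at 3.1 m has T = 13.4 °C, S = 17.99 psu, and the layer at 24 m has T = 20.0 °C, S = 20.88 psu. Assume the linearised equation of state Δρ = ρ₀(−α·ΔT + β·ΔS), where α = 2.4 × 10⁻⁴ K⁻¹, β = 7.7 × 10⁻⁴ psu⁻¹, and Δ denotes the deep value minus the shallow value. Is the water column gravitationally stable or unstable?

stable

ΔT = 20.0 − 13.4 = +6.6 K and ΔS = 20.88 − 17.99 = +2.89 psu (deep − shallow).
−αΔT = -1.584 × 10⁻³; βΔS = 2.2253 × 10⁻³; sum Δρ/ρ₀ = 6.413 × 10⁻⁴.
Δρ/ρ₀ > 0, so Δρ > 0: deeper water is denser → statically stable.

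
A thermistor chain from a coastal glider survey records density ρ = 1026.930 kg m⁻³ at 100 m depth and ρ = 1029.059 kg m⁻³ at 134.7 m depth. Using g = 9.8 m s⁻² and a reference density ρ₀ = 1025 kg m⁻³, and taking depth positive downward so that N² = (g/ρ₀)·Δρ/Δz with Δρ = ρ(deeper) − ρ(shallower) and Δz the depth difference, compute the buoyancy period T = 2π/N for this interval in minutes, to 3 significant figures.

Δρ = 1029.059 − 1026.930 = 2.129 kg m⁻³ over Δz = 134.7 − 100 = 34.7 m.
N² = (9.8/1025) × (2.129/34.7) = 5.8661 × 10⁻⁴ s⁻².
N = √(5.8661 × 10⁻⁴) = 0.024220 rad s⁻¹, so T = 2π/N = 259.42 s = 4.3237 min ≈ 4.32 min.
Since Δρ > 0 the layer is stably stratified.

4.32 min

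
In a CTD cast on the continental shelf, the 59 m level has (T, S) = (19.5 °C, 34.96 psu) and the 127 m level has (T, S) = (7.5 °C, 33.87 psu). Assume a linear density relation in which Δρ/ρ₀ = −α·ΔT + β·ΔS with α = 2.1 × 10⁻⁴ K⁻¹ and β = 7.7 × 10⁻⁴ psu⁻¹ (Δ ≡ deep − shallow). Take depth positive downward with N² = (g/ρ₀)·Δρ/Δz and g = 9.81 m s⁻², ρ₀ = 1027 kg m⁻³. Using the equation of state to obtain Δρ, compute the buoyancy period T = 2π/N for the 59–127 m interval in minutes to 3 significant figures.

ΔT = -12.0 K, ΔS = -1.09 psu (deep − shallow).
Δρ/ρ₀ = −αΔT + βΔS = 2.52 × 10⁻³ − 8.393 × 10⁻⁴ = 1.6807 × 10⁻³, so Δρ ≈ 1.726 kg m⁻³.
N² = (g/ρ₀)·Δρ/Δz = g·(Δρ/ρ₀)/Δz = 9.81 × 1.6807 × 10⁻³ / 68 = 2.4247 × 10⁻⁴ s⁻².
N = √(2.4247 × 10⁻⁴) = 0.015571 rad s⁻¹ → T = 2π/N = 403.52 s = 6.7253 min ≈ 6.73 min.

6.73 min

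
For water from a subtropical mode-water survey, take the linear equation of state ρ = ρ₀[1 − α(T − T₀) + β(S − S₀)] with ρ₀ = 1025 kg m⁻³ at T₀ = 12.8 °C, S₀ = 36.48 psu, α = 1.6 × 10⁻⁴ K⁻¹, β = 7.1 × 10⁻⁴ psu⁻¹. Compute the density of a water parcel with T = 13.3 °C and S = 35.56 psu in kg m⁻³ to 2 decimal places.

1024.25 kg m⁻³

T − T₀ = +0.5 K, S − S₀ = -0.92 psu.
Bracket = 1 − α·(+0.5) + β·(-0.92) = 1 + (-7.332 × 10⁻⁴) = 0.9992668.
ρ = 1025 × 0.9992668 = 1024.25 kg m⁻³.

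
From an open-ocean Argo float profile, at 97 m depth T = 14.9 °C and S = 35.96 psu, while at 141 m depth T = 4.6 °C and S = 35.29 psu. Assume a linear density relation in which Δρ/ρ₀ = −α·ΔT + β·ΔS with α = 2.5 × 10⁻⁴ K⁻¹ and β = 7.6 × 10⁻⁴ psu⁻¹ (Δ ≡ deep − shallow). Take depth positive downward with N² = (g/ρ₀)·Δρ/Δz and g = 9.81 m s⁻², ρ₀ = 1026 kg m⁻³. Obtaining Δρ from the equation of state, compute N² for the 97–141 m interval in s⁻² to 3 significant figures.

4.61 × 10⁻⁴ s⁻²

ΔT = -10.3 K, ΔS = -0.67 psu (deep − shallow).
Δρ/ρ₀ = −αΔT + βΔS = 2.575 × 10⁻³ − 5.092 × 10⁻⁴ = 2.0658 × 10⁻³, so Δρ ≈ 2.120 kg m⁻³.
N² = (g/ρ₀)·Δρ/Δz = g·(Δρ/ρ₀)/Δz = 9.81 × 2.0658 × 10⁻³ / 44 = 4.6058 × 10⁻⁴ s⁻² ≈ 4.61 × 10⁻⁴ s⁻².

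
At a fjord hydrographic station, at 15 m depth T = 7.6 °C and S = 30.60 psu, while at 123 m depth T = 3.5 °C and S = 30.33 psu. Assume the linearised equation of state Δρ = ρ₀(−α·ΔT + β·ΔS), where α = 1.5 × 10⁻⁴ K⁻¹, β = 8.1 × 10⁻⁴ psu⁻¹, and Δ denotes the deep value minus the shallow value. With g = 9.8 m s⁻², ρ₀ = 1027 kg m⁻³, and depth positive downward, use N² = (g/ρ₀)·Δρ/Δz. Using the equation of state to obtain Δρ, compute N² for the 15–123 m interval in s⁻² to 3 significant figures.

3.60 × 10⁻⁵ s⁻²

ΔT = -4.1 K, ΔS = -0.27 psu (deep − shallow).
Δρ/ρ₀ = −αΔT + βΔS = 6.15 × 10⁻⁴ − 2.187 × 10⁻⁴ = 3.963 × 10⁻⁴, so Δρ ≈ 0.4070 kg m⁻³.
N² = (g/ρ₀)·Δρ/Δz = g·(Δρ/ρ₀)/Δz = 9.8 × 3.963 × 10⁻⁴ / 108 = 3.5961 × 10⁻⁵ s⁻² ≈ 3.60 × 10⁻⁵ s⁻².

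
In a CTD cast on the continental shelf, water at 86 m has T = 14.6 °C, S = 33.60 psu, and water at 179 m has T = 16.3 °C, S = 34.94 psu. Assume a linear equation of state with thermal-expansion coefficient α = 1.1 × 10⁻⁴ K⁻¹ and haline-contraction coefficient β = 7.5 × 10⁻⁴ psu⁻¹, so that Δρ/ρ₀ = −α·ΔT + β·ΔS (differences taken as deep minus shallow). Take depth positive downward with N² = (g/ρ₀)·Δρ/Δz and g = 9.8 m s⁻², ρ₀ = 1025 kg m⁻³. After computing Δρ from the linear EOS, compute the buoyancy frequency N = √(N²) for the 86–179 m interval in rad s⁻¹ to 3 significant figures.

ΔT = +1.7 K, ΔS = +1.34 psu (deep − shallow).
Δρ/ρ₀ = −αΔT + βΔS = -1.87 × 10⁻⁴ + 1.005 × 10⁻³ = 8.18 × 10⁻⁴, so Δρ ≈ 0.8385 kg m⁻³.
N² = (g/ρ₀)·Δρ/Δz = g·(Δρ/ρ₀)/Δz = 9.8 × 8.18 × 10⁻⁴ / 93 = 8.6198 × 10⁻⁵ s⁻².
N = √(8.6198 × 10⁻⁵) = 9.2843 × 10⁻³ rad s⁻¹ ≈ 9.28 × 10⁻³ rad s⁻¹.

9.28 × 10⁻³ rad s⁻¹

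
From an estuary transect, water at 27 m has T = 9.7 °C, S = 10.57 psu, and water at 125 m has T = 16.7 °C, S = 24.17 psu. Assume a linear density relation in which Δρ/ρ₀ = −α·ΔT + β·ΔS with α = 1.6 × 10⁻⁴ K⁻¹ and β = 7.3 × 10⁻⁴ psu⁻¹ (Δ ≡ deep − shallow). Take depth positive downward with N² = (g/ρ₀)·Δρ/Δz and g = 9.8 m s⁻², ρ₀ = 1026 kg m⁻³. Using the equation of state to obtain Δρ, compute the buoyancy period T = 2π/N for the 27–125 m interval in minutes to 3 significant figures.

ΔT = +7.0 K, ΔS = +13.60 psu (deep − shallow).
Δρ/ρ₀ = −αΔT + βΔS = -1.12 × 10⁻³ + 9.928 × 10⁻³ = 8.808 × 10⁻³, so Δρ ≈ 9.037 kg m⁻³.
N² = (g/ρ₀)·Δρ/Δz = g·(Δρ/ρ₀)/Δz = 9.8 × 8.808 × 10⁻³ / 98 = 8.8080 × 10⁻⁴ s⁻².
N = √(8.8080 × 10⁻⁴) = 0.029678 rad s⁻¹ → T = 2π/N = 211.71 s = 3.5285 min ≈ 3.53 min.

3.53 min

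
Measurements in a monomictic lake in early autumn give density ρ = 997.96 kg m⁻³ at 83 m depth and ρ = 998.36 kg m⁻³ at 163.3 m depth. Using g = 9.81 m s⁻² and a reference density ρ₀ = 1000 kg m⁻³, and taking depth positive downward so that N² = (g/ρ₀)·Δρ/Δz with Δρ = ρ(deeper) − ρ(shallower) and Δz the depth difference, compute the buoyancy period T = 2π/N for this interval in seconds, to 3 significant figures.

899 s

Δρ = 998.36 − 997.96 = 0.40 kg m⁻³ over Δz = 163.3 − 83 = 80.3 m.
N² = (9.81/1000) × (0.40/80.3) = 4.8867 × 10⁻⁵ s⁻².
N = √(4.8867 × 10⁻⁵) = 6.9905 × 10⁻³ rad s⁻¹, so T = 2π/N = 898.82 s ≈ 899 s.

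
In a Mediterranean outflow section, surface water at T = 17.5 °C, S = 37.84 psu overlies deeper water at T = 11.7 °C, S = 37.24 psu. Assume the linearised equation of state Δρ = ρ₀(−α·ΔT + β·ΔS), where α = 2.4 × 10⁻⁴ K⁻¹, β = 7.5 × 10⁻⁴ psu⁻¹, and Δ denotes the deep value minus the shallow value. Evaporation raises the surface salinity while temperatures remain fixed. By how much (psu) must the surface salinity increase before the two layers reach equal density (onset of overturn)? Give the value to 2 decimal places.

Neutral buoyancy requires −α(T_deep − T_surf) + β(S_deep − S_surf′) = 0.
S_surf′ = S_deep − (α/β)·ΔT = 37.24 − (2.4 × 10⁻⁴/7.5 × 10⁻⁴)·(-5.8) = 39.0960 psu.
Increase required: 39.0960 − 37.84 = 1.2560 psu.

1.26 psu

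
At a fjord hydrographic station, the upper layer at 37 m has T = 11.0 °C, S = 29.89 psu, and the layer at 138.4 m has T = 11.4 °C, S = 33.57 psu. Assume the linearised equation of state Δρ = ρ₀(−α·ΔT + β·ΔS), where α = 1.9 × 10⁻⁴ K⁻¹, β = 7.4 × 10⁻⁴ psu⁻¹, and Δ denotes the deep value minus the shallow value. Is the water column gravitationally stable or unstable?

stable

ΔT = 11.4 − 11.0 = +0.4 K and ΔS = 33.57 − 29.89 = +3.68 psu (deep − shallow).
−αΔT = -7.60 × 10⁻⁵; βΔS = 2.7232 × 10⁻³; sum Δρ/ρ₀ = 2.6472 × 10⁻³.
Δρ/ρ₀ > 0, so Δρ > 0: deeper water is denser → statically stable.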